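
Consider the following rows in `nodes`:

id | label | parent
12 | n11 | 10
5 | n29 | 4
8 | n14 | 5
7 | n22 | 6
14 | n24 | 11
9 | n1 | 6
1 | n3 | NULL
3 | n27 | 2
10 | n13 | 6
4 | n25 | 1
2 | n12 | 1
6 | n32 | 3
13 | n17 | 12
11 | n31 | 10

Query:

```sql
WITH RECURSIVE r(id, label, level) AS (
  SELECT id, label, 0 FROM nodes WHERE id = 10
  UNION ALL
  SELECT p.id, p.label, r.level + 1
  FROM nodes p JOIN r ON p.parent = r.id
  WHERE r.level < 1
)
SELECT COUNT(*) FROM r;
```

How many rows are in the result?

3

Base: id=10 (n13) at level 0.
Iteration 1: rows with parent in {10} -> n31 (id 11, level 1), n11 (id 12, level 1).
Iteration 2: level < 1 fails for all current rows; recursion stops.
Total rows emitted: 3.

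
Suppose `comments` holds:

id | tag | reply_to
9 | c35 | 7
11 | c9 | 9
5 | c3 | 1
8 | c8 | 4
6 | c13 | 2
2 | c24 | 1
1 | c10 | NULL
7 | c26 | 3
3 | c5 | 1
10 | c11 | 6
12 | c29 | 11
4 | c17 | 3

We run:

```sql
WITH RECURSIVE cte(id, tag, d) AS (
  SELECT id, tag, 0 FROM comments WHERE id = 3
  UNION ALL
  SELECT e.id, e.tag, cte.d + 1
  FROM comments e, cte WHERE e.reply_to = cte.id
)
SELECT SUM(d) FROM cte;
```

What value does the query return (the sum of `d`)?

Base: id=3 (c5) at d 0.
Iteration 1: rows with reply_to in {3} -> c17 (id 4, d 1), c26 (id 7, d 1).
Iteration 2: rows with reply_to in {4,7} -> c8 (id 8, d 2), c35 (id 9, d 2).
Iteration 3: rows with reply_to in {8,9} -> c9 (id 11, d 3).
Iteration 4: rows with reply_to in {11} -> c29 (id 12, d 4).
Iteration 5: no rows with reply_to in {12}; recursion stops.
SUM(d) = 0 + 1 + 1 + 2 + 2 + 3 + 4 = 13.

13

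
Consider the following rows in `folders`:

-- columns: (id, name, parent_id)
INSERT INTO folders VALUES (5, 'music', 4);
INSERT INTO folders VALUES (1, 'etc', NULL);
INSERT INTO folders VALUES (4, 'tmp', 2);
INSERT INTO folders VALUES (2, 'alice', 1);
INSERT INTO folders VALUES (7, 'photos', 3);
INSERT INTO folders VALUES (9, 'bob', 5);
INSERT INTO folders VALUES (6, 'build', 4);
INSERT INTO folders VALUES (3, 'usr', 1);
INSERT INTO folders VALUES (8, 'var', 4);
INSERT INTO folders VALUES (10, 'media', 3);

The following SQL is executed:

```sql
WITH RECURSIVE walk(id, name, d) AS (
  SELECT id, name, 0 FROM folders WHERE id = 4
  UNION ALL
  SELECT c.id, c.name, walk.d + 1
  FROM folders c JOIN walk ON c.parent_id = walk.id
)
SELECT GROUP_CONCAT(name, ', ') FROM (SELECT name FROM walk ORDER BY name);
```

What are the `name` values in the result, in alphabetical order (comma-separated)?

Base: id=4 (tmp) at d 0.
Iteration 1: rows with parent_id in {4} -> music (id 5, d 1), build (id 6, d 1), var (id 8, d 1).
Iteration 2: rows with parent_id in {5,6,8} -> bob (id 9, d 2).
Iteration 3: no rows with parent_id in {9}; recursion stops.

bob, build, music, tmp, var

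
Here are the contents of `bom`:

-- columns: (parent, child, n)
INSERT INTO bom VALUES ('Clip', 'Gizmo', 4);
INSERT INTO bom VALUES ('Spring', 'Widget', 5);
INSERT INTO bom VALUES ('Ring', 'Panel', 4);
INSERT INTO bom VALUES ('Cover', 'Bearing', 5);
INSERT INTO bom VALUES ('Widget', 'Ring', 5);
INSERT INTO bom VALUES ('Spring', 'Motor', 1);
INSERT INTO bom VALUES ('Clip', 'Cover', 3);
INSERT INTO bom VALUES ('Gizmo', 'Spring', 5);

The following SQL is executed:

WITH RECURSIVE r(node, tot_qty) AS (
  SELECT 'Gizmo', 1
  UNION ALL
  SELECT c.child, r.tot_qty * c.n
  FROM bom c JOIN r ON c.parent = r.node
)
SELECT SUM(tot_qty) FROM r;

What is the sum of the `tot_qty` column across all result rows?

Base: (Gizmo, tot_qty=1).
Iteration 1: components of {Gizmo} -> Spring = 1*5 = 5.
Iteration 2: components of {Spring} -> Motor = 5*1 = 5, Widget = 5*5 = 25.
Iteration 3: components of {Motor,Widget} -> Ring = 25*5 = 125.
Iteration 4: components of {Ring} -> Panel = 125*4 = 500.
Iteration 5: no further components; recursion stops.
SUM(tot_qty) = 1 + 5 + 5 + 25 + 125 + 500 = 661.

661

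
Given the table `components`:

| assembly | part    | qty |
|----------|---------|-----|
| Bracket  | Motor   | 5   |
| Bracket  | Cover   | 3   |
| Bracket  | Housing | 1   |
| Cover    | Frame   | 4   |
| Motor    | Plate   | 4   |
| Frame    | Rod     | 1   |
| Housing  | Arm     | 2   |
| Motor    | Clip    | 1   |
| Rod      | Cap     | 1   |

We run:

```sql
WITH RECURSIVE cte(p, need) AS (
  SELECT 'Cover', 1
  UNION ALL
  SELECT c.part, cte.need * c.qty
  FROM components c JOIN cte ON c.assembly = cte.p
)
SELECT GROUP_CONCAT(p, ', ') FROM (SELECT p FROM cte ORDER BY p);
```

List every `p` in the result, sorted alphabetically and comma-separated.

Cap, Cover, Frame, Rod

Base: (Cover, need=1).
Iteration 1: components of {Cover} -> Frame = 1*4 = 4.
Iteration 2: components of {Frame} -> Rod = 4*1 = 4.
Iteration 3: components of {Rod} -> Cap = 4*1 = 4.
Iteration 4: no further components; recursion stops.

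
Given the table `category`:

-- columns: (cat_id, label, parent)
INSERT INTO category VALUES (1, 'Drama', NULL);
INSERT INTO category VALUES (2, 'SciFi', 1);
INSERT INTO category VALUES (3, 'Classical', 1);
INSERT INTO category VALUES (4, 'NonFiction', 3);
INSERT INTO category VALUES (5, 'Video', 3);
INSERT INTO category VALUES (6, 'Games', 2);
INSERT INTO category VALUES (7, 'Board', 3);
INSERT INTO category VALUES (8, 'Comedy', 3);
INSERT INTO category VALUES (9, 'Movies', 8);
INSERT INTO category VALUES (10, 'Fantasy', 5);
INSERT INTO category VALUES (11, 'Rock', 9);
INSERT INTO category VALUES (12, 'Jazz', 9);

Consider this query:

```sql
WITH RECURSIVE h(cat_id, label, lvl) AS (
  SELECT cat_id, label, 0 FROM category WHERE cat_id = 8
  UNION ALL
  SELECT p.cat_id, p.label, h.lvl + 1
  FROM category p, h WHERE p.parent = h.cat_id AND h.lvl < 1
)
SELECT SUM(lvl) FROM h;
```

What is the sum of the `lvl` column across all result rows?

Base: cat_id=8 (Comedy) at lvl 0.
Iteration 1: rows with parent in {8} -> Movies (id 9, lvl 1).
Iteration 2: lvl < 1 fails for all current rows; recursion stops.
SUM(lvl) = 0 + 1 = 1.

1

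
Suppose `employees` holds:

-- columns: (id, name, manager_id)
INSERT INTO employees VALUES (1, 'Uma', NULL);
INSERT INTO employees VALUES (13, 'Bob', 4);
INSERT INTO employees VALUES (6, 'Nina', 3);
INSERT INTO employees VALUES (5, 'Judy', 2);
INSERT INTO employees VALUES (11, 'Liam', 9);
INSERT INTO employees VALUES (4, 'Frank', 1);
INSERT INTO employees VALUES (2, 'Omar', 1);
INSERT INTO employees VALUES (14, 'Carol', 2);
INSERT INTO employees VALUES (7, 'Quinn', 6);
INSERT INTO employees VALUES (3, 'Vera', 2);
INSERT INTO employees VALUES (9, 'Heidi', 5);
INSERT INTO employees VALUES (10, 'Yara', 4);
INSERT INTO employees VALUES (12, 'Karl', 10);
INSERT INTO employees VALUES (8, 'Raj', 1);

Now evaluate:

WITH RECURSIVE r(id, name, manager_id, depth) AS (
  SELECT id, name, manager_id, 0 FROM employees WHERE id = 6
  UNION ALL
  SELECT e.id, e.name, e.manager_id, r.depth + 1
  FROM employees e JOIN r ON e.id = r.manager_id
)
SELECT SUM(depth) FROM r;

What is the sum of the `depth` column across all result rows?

Base: id=6 (Nina), manager_id=3, depth 0.
Iteration 1: join on id=3 -> Vera (id 3, manager_id=2, depth 1).
Iteration 2: join on id=2 -> Omar (id 2, manager_id=1, depth 2).
Iteration 3: join on id=1 -> Uma (id 1, manager_id=NULL, depth 3).
Iteration 4: manager_id is NULL; no match; recursion stops.
SUM(depth) = 0 + 1 + 2 + 3 = 6.

6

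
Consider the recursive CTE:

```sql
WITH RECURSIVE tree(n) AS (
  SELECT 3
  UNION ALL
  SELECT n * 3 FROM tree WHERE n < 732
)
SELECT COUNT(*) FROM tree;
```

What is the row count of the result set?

7

Base: n=3.
Iteration 1: 3 < 732 holds -> n = 3 * 3 = 9.
Iteration 2: 9 < 732 holds -> n = 9 * 3 = 27.
Iteration 3: 27 < 732 holds -> n = 27 * 3 = 81.
Iteration 4: 81 < 732 holds -> n = 81 * 3 = 243.
Iteration 5: 243 < 732 holds -> n = 243 * 3 = 729.
Iteration 6: 729 < 732 holds -> n = 729 * 3 = 2187.
Iteration 7: 2187 < 732 fails; recursion stops.
Total rows emitted: 7.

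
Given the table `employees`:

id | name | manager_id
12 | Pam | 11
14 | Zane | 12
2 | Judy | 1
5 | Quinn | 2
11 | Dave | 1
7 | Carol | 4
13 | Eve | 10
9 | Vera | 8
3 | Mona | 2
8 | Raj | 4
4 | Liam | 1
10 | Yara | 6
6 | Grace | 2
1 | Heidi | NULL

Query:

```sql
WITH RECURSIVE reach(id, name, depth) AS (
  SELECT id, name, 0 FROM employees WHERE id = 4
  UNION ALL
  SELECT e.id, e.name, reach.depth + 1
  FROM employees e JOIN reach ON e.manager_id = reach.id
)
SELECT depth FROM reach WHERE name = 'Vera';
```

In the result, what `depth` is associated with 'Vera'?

2

Base: id=4 (Liam) at depth 0.
Iteration 1: rows with manager_id in {4} -> Carol (id 7, depth 1), Raj (id 8, depth 1).
Iteration 2: rows with manager_id in {7,8} -> Vera (id 9, depth 2).
Iteration 3: no rows with manager_id in {9}; recursion stops.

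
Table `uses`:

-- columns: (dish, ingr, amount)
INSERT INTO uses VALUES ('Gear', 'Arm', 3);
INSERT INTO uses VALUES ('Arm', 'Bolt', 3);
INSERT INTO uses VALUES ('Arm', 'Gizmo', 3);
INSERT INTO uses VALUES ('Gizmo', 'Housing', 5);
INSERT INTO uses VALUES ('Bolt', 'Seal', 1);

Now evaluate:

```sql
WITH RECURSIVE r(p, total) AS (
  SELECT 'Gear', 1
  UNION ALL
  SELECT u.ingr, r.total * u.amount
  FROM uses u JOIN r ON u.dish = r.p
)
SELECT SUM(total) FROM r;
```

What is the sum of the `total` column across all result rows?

Base: (Gear, total=1).
Iteration 1: components of {Gear} -> Arm = 1*3 = 3.
Iteration 2: components of {Arm} -> Bolt = 3*3 = 9, Gizmo = 3*3 = 9.
Iteration 3: components of {Bolt,Gizmo} -> Housing = 9*5 = 45, Seal = 9*1 = 9.
Iteration 4: no further components; recursion stops.
SUM(total) = 1 + 3 + 9 + 9 + 9 + 45 = 76.

76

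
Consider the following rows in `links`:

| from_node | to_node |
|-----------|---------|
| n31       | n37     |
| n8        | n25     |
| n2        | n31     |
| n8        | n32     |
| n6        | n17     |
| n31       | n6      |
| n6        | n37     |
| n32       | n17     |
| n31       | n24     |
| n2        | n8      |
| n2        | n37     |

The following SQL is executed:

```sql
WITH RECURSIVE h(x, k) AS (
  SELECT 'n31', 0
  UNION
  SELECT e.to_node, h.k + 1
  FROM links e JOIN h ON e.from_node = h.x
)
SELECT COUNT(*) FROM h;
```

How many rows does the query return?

6

Base: (n31, k=0).
Iteration 1: edges from {n31} -> (n24, k=1), (n37, k=1), (n6, k=1).
Iteration 2: edges from {n24,n37,n6} -> (n17, k=2), (n37, k=2).
Iteration 3: no outgoing edges from {n17,n37}; recursion stops.
Total rows emitted: 6.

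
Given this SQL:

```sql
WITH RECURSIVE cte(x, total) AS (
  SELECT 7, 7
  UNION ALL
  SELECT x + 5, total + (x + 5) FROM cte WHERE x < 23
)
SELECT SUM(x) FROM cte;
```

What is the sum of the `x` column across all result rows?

85

Base: x=7, total=7.
Iteration 1: 7 < 23 holds -> x = 7 + 5 = 12, total = 7 + 12 = 19.
Iteration 2: 12 < 23 holds -> x = 12 + 5 = 17, total = 19 + 17 = 36.
Iteration 3: 17 < 23 holds -> x = 17 + 5 = 22, total = 36 + 22 = 58.
Iteration 4: 22 < 23 holds -> x = 22 + 5 = 27, total = 58 + 27 = 85.
Iteration 5: 27 < 23 fails; recursion stops.
SUM(x) = 7 + 12 + 17 + 22 + 27 = 85.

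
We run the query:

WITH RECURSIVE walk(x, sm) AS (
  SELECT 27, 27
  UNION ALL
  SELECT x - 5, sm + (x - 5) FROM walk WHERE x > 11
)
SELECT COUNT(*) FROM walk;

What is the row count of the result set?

Base: x=27, sm=27.
Iteration 1: 27 > 11 holds -> x = 27 - 5 = 22, sm = 27 + 22 = 49.
Iteration 2: 22 > 11 holds -> x = 22 - 5 = 17, sm = 49 + 17 = 66.
Iteration 3: 17 > 11 holds -> x = 17 - 5 = 12, sm = 66 + 12 = 78.
Iteration 4: 12 > 11 holds -> x = 12 - 5 = 7, sm = 78 + 7 = 85.
Iteration 5: 7 > 11 fails; recursion stops.
Total rows emitted: 5.

5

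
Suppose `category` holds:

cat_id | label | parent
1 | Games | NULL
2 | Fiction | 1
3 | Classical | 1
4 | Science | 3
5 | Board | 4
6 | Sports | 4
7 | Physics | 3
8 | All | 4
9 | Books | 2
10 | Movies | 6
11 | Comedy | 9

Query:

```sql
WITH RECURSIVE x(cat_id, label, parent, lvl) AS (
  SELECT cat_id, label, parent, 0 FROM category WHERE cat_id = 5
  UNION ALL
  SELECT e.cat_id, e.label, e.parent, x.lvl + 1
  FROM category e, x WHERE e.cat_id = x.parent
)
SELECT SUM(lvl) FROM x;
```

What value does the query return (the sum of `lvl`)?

6

Base: cat_id=5 (Board), parent=4, lvl 0.
Iteration 1: join on cat_id=4 -> Science (id 4, parent=3, lvl 1).
Iteration 2: join on cat_id=3 -> Classical (id 3, parent=1, lvl 2).
Iteration 3: join on cat_id=1 -> Games (id 1, parent=NULL, lvl 3).
Iteration 4: parent is NULL; no match; recursion stops.
SUM(lvl) = 0 + 1 + 2 + 3 = 6.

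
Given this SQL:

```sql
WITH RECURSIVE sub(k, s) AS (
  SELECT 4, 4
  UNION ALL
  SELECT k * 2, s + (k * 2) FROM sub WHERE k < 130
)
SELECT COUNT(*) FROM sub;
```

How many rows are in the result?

7

Base: k=4, s=4.
Iteration 1: 4 < 130 holds -> k = 4 * 2 = 8, s = 4 + 8 = 12.
Iteration 2: 8 < 130 holds -> k = 8 * 2 = 16, s = 12 + 16 = 28.
Iteration 3: 16 < 130 holds -> k = 16 * 2 = 32, s = 28 + 32 = 60.
Iteration 4: 32 < 130 holds -> k = 32 * 2 = 64, s = 60 + 64 = 124.
Iteration 5: 64 < 130 holds -> k = 64 * 2 = 128, s = 124 + 128 = 252.
Iteration 6: 128 < 130 holds -> k = 128 * 2 = 256, s = 252 + 256 = 508.
Iteration 7: 256 < 130 fails; recursion stops.
Total rows emitted: 7.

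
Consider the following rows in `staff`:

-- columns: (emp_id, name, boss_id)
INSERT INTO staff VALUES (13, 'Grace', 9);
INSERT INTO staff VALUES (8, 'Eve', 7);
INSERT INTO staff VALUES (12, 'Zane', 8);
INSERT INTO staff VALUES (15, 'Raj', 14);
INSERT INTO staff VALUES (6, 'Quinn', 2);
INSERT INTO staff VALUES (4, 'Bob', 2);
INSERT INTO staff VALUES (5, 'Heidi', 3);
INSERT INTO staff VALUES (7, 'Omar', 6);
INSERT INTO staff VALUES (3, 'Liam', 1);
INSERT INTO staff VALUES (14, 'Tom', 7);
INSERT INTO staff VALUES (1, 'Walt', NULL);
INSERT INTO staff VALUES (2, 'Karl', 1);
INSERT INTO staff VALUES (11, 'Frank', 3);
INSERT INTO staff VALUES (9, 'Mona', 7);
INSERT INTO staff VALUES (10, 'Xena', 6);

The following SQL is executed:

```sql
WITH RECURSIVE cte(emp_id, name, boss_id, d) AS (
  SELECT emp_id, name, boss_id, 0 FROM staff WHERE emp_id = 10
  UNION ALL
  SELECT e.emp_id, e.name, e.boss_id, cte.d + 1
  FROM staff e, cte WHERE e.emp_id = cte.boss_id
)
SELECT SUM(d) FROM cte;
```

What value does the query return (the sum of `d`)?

6

Base: emp_id=10 (Xena), boss_id=6, d 0.
Iteration 1: join on emp_id=6 -> Quinn (id 6, boss_id=2, d 1).
Iteration 2: join on emp_id=2 -> Karl (id 2, boss_id=1, d 2).
Iteration 3: join on emp_id=1 -> Walt (id 1, boss_id=NULL, d 3).
Iteration 4: boss_id is NULL; no match; recursion stops.
SUM(d) = 0 + 1 + 2 + 3 = 6.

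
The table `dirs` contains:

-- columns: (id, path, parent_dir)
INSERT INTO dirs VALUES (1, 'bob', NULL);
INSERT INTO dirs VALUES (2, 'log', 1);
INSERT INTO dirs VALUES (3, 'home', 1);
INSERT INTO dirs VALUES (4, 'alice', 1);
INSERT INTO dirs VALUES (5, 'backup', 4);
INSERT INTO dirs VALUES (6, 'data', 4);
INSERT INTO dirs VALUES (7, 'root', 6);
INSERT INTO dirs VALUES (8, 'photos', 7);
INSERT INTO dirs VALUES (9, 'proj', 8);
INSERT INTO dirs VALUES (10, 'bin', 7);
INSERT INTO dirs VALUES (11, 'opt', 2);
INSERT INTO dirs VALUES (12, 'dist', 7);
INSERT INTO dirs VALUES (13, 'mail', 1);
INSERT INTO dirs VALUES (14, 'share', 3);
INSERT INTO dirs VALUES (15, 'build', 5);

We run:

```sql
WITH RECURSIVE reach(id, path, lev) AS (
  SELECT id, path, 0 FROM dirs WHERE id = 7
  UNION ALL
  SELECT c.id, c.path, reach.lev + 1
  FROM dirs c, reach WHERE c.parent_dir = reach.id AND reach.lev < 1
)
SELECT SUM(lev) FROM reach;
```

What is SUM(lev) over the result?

3

Base: id=7 (root) at lev 0.
Iteration 1: rows with parent_dir in {7} -> photos (id 8, lev 1), bin (id 10, lev 1), dist (id 12, lev 1).
Iteration 2: lev < 1 fails for all current rows; recursion stops.
SUM(lev) = 0 + 1 + 1 + 1 = 3.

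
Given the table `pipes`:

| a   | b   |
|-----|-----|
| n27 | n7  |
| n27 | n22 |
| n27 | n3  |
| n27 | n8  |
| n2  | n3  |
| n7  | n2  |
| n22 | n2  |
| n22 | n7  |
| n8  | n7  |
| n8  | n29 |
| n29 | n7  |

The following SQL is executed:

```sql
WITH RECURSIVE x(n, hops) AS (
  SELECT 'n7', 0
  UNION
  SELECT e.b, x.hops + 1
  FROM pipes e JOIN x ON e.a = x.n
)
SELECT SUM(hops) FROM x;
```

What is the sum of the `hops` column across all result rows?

3

Base: (n7, hops=0).
Iteration 1: edges from {n7} -> (n2, hops=1).
Iteration 2: edges from {n2} -> (n3, hops=2).
Iteration 3: no outgoing edges from {n3}; recursion stops.
SUM(hops) = 0 + 1 + 2 = 3.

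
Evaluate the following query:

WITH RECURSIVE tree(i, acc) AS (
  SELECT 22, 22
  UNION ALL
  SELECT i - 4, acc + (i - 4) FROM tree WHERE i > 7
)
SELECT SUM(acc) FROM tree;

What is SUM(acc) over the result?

250

Base: i=22, acc=22.
Iteration 1: 22 > 7 holds -> i = 22 - 4 = 18, acc = 22 + 18 = 40.
Iteration 2: 18 > 7 holds -> i = 18 - 4 = 14, acc = 40 + 14 = 54.
Iteration 3: 14 > 7 holds -> i = 14 - 4 = 10, acc = 54 + 10 = 64.
Iteration 4: 10 > 7 holds -> i = 10 - 4 = 6, acc = 64 + 6 = 70.
Iteration 5: 6 > 7 fails; recursion stops.
SUM(acc) = 22 + 40 + 54 + 64 + 70 = 250.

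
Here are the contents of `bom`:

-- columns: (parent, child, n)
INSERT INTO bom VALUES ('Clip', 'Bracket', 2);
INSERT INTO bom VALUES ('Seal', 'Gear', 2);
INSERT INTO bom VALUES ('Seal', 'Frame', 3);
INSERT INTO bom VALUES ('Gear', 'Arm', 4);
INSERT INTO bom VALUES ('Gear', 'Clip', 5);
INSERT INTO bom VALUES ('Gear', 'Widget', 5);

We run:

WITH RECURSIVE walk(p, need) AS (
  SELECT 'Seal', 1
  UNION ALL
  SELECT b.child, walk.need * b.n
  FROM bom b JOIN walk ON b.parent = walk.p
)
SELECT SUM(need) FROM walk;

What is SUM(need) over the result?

Base: (Seal, need=1).
Iteration 1: components of {Seal} -> Frame = 1*3 = 3, Gear = 1*2 = 2.
Iteration 2: components of {Frame,Gear} -> Arm = 2*4 = 8, Clip = 2*5 = 10, Widget = 2*5 = 10.
Iteration 3: components of {Arm,Clip,Widget} -> Bracket = 10*2 = 20.
Iteration 4: no further components; recursion stops.
SUM(need) = 1 + 2 + 3 + 8 + 10 + 10 + 20 = 54.

54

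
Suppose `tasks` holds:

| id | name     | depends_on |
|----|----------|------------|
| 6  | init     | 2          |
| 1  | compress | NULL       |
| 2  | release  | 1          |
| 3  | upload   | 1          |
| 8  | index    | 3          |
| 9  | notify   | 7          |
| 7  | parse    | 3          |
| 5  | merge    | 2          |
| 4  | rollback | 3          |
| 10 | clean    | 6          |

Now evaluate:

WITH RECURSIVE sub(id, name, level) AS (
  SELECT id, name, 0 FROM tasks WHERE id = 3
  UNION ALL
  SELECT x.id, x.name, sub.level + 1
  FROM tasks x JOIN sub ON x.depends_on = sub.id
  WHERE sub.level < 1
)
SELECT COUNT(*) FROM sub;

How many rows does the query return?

Base: id=3 (upload) at level 0.
Iteration 1: rows with depends_on in {3} -> rollback (id 4, level 1), parse (id 7, level 1), index (id 8, level 1).
Iteration 2: level < 1 fails for all current rows; recursion stops.
Total rows emitted: 4.

4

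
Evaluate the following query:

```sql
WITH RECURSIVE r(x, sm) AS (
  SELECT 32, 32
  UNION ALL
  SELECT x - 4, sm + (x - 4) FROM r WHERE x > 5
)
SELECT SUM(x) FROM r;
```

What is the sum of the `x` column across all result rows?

Base: x=32, sm=32.
Iteration 1: 32 > 5 holds -> x = 32 - 4 = 28, sm = 32 + 28 = 60.
Iteration 2: 28 > 5 holds -> x = 28 - 4 = 24, sm = 60 + 24 = 84.
Iteration 3: 24 > 5 holds -> x = 24 - 4 = 20, sm = 84 + 20 = 104.
Iteration 4: 20 > 5 holds -> x = 20 - 4 = 16, sm = 104 + 16 = 120.
Iteration 5: 16 > 5 holds -> x = 16 - 4 = 12, sm = 120 + 12 = 132.
Iteration 6: 12 > 5 holds -> x = 12 - 4 = 8, sm = 132 + 8 = 140.
Iteration 7: 8 > 5 holds -> x = 8 - 4 = 4, sm = 140 + 4 = 144.
Iteration 8: 4 > 5 fails; recursion stops.
SUM(x) = 32 + 28 + 24 + 20 + 16 + 12 + 8 + 4 = 144.

144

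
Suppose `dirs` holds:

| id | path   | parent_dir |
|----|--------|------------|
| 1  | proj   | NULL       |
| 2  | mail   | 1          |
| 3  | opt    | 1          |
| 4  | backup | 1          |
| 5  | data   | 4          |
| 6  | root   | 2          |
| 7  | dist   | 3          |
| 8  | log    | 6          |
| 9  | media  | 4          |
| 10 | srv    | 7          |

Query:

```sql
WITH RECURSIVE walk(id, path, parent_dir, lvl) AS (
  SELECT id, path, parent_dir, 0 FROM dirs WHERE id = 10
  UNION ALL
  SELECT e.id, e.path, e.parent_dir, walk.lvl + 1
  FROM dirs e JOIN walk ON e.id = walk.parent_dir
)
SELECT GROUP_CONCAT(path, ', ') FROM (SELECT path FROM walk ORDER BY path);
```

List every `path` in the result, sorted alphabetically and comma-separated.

Base: id=10 (srv), parent_dir=7, lvl 0.
Iteration 1: join on id=7 -> dist (id 7, parent_dir=3, lvl 1).
Iteration 2: join on id=3 -> opt (id 3, parent_dir=1, lvl 2).
Iteration 3: join on id=1 -> proj (id 1, parent_dir=NULL, lvl 3).
Iteration 4: parent_dir is NULL; no match; recursion stops.

dist, opt, proj, srv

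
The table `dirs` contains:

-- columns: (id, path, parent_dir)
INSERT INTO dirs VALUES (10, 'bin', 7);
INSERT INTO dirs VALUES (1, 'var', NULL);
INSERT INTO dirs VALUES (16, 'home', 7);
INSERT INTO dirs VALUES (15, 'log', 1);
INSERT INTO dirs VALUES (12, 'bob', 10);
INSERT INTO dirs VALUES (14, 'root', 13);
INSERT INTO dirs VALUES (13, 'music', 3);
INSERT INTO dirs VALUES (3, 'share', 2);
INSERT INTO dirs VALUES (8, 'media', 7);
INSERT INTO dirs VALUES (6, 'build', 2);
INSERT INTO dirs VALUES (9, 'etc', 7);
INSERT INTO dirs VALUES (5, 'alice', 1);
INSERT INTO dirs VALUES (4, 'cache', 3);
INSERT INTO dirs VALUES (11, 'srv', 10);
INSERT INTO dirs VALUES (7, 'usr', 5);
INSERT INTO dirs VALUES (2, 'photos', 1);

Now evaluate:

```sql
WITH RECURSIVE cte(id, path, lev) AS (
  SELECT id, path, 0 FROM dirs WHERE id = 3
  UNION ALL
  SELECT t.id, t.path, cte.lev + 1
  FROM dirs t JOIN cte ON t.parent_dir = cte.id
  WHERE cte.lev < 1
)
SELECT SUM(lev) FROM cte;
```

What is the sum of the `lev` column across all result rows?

2

Base: id=3 (share) at lev 0.
Iteration 1: rows with parent_dir in {3} -> cache (id 4, lev 1), music (id 13, lev 1).
Iteration 2: lev < 1 fails for all current rows; recursion stops.
SUM(lev) = 0 + 1 + 1 = 2.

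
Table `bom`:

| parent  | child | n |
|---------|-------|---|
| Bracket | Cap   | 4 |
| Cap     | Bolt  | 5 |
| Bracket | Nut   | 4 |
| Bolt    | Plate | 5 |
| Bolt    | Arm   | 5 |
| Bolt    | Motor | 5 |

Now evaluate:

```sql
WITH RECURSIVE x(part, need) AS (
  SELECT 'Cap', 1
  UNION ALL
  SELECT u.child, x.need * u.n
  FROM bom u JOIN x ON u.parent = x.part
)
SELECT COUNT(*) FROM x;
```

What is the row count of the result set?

Base: (Cap, need=1).
Iteration 1: components of {Cap} -> Bolt = 1*5 = 5.
Iteration 2: components of {Bolt} -> Arm = 5*5 = 25, Motor = 5*5 = 25, Plate = 5*5 = 25.
Iteration 3: no further components; recursion stops.
Total rows emitted: 5.

5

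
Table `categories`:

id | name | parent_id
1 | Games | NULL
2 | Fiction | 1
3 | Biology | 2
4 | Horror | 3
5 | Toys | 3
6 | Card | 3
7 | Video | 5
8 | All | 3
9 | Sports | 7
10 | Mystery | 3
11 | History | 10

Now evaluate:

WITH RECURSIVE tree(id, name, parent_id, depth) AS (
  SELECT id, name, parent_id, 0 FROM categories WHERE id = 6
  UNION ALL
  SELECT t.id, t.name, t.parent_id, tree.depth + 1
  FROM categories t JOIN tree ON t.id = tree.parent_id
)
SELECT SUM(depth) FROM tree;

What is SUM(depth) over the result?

Base: id=6 (Card), parent_id=3, depth 0.
Iteration 1: join on id=3 -> Biology (id 3, parent_id=2, depth 1).
Iteration 2: join on id=2 -> Fiction (id 2, parent_id=1, depth 2).
Iteration 3: join on id=1 -> Games (id 1, parent_id=NULL, depth 3).
Iteration 4: parent_id is NULL; no match; recursion stops.
SUM(depth) = 0 + 1 + 2 + 3 = 6.

6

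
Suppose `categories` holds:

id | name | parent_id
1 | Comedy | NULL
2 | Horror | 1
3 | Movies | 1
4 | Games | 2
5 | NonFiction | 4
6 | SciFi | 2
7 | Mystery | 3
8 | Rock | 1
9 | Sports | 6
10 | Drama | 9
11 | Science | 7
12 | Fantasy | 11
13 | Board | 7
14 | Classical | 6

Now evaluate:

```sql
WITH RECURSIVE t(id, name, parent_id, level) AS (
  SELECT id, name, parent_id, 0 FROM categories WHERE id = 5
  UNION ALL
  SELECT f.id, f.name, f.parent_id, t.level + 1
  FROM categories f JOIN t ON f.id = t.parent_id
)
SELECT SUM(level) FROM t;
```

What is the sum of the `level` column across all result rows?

6

Base: id=5 (NonFiction), parent_id=4, level 0.
Iteration 1: join on id=4 -> Games (id 4, parent_id=2, level 1).
Iteration 2: join on id=2 -> Horror (id 2, parent_id=1, level 2).
Iteration 3: join on id=1 -> Comedy (id 1, parent_id=NULL, level 3).
Iteration 4: parent_id is NULL; no match; recursion stops.
SUM(level) = 0 + 1 + 2 + 3 = 6.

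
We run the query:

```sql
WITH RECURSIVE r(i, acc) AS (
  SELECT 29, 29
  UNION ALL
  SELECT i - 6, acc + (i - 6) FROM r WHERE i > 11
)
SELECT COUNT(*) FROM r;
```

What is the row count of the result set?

4

Base: i=29, acc=29.
Iteration 1: 29 > 11 holds -> i = 29 - 6 = 23, acc = 29 + 23 = 52.
Iteration 2: 23 > 11 holds -> i = 23 - 6 = 17, acc = 52 + 17 = 69.
Iteration 3: 17 > 11 holds -> i = 17 - 6 = 11, acc = 69 + 11 = 80.
Iteration 4: 11 > 11 fails; recursion stops.
Total rows emitted: 4.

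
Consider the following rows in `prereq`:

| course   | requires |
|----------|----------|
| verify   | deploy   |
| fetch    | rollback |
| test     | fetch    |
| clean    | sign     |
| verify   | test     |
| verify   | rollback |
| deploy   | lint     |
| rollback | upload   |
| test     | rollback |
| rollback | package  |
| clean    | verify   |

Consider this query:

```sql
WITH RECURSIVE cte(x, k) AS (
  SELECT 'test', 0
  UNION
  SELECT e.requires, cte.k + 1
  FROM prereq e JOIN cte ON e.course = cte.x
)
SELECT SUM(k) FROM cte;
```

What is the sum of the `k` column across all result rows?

Base: (test, k=0).
Iteration 1: edges from {test} -> (fetch, k=1), (rollback, k=1).
Iteration 2: edges from {fetch,rollback} -> (package, k=2), (rollback, k=2), (upload, k=2).
Iteration 3: edges from {package,rollback,upload} -> (package, k=3), (upload, k=3).
Iteration 4: no outgoing edges from {package,upload}; recursion stops.
SUM(k) = 0 + 1 + 1 + 2 + 2 + 2 + 3 + 3 = 14.

14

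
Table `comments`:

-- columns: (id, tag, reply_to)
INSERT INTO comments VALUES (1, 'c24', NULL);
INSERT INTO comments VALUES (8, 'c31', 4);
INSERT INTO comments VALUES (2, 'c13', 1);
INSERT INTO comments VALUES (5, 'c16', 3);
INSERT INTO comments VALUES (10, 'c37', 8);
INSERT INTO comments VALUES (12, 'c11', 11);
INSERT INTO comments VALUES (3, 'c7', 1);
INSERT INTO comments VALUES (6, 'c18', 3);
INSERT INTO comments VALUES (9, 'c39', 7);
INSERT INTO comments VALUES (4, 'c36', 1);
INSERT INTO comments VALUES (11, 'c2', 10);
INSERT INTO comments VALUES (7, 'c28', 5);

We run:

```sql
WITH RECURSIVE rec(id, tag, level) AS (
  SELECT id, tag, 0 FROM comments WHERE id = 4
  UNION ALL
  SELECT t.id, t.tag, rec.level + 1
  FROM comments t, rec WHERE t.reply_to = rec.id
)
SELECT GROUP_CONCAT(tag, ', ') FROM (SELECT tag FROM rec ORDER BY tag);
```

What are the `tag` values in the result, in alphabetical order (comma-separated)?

c11, c2, c31, c36, c37

Base: id=4 (c36) at level 0.
Iteration 1: rows with reply_to in {4} -> c31 (id 8, level 1).
Iteration 2: rows with reply_to in {8} -> c37 (id 10, level 2).
Iteration 3: rows with reply_to in {10} -> c2 (id 11, level 3).
Iteration 4: rows with reply_to in {11} -> c11 (id 12, level 4).
Iteration 5: no rows with reply_to in {12}; recursion stops.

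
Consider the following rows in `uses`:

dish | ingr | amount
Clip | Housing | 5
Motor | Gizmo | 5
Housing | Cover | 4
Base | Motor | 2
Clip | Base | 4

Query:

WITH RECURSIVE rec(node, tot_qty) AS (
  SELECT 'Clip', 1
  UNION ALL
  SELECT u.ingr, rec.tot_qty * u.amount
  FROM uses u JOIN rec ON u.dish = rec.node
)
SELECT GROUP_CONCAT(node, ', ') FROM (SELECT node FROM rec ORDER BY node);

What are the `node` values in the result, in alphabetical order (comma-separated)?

Base, Clip, Cover, Gizmo, Housing, Motor

Base: (Clip, tot_qty=1).
Iteration 1: components of {Clip} -> Base = 1*4 = 4, Housing = 1*5 = 5.
Iteration 2: components of {Base,Housing} -> Cover = 5*4 = 20, Motor = 4*2 = 8.
Iteration 3: components of {Cover,Motor} -> Gizmo = 8*5 = 40.
Iteration 4: no further components; recursion stops.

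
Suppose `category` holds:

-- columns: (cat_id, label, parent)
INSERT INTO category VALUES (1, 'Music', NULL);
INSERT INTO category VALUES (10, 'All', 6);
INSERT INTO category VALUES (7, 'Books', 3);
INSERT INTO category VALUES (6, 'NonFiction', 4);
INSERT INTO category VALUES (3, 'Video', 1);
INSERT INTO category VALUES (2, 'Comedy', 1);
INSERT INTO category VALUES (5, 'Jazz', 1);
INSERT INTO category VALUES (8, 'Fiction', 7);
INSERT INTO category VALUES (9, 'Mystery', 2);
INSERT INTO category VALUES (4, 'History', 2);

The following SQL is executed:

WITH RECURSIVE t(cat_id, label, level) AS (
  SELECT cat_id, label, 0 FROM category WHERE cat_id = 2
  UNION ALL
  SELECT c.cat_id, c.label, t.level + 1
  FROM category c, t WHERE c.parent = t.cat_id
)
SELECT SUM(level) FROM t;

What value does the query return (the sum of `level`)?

7

Base: cat_id=2 (Comedy) at level 0.
Iteration 1: rows with parent in {2} -> History (id 4, level 1), Mystery (id 9, level 1).
Iteration 2: rows with parent in {4,9} -> NonFiction (id 6, level 2).
Iteration 3: rows with parent in {6} -> All (id 10, level 3).
Iteration 4: no rows with parent in {10}; recursion stops.
SUM(level) = 0 + 1 + 1 + 2 + 3 = 7.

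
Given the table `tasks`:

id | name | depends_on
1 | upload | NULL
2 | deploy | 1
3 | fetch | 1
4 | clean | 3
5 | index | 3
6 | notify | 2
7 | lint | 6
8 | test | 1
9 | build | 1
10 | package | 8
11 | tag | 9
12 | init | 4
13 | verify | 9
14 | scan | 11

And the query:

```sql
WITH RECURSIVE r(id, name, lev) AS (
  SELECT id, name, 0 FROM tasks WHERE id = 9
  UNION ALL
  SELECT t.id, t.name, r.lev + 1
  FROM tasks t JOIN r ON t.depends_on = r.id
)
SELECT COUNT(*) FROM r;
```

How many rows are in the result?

4

Base: id=9 (build) at lev 0.
Iteration 1: rows with depends_on in {9} -> tag (id 11, lev 1), verify (id 13, lev 1).
Iteration 2: rows with depends_on in {11,13} -> scan (id 14, lev 2).
Iteration 3: no rows with depends_on in {14}; recursion stops.
Total rows emitted: 4.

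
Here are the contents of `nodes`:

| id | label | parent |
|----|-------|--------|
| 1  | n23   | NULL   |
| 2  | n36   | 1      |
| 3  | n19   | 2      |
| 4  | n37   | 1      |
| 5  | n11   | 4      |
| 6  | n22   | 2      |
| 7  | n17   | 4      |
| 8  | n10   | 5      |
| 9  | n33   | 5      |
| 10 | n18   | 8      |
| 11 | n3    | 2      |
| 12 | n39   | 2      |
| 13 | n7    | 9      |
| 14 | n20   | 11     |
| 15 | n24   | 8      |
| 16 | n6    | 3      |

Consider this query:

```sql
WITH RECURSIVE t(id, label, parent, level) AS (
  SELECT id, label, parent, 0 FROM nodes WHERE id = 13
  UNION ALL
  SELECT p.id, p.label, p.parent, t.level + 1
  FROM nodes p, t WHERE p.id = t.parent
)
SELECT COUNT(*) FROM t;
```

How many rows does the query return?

Base: id=13 (n7), parent=9, level 0.
Iteration 1: join on id=9 -> n33 (id 9, parent=5, level 1).
Iteration 2: join on id=5 -> n11 (id 5, parent=4, level 2).
Iteration 3: join on id=4 -> n37 (id 4, parent=1, level 3).
Iteration 4: join on id=1 -> n23 (id 1, parent=NULL, level 4).
Iteration 5: parent is NULL; no match; recursion stops.
Total rows emitted: 5.

5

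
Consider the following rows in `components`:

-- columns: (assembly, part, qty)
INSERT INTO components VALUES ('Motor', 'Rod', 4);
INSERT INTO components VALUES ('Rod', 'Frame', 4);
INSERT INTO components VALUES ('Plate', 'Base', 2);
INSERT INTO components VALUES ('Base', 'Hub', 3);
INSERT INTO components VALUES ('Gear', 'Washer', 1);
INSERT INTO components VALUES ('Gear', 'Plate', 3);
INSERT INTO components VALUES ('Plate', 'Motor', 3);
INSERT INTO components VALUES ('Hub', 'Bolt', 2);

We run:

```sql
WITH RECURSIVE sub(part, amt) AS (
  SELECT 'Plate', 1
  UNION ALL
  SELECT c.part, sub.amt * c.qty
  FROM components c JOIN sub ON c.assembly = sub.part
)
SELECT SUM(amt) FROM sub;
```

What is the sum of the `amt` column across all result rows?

Base: (Plate, amt=1).
Iteration 1: components of {Plate} -> Base = 1*2 = 2, Motor = 1*3 = 3.
Iteration 2: components of {Base,Motor} -> Hub = 2*3 = 6, Rod = 3*4 = 12.
Iteration 3: components of {Hub,Rod} -> Bolt = 6*2 = 12, Frame = 12*4 = 48.
Iteration 4: no further components; recursion stops.
SUM(amt) = 1 + 3 + 2 + 12 + 6 + 48 + 12 = 84.

84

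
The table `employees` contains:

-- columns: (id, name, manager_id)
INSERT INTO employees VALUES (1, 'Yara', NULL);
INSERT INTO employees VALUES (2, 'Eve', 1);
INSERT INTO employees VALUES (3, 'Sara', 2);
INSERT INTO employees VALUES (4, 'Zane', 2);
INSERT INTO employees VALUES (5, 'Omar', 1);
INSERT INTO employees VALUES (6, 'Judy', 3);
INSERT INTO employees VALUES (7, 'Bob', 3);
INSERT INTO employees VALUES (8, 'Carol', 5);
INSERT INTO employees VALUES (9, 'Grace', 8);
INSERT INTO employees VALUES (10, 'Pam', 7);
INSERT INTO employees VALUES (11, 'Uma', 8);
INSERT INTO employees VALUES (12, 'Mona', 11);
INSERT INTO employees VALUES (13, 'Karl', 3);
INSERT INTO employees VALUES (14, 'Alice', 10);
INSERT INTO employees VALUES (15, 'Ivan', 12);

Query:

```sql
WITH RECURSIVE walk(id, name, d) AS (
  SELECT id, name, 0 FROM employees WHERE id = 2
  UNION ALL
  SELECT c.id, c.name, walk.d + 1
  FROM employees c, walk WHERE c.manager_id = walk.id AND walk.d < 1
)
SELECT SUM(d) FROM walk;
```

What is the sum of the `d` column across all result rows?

Base: id=2 (Eve) at d 0.
Iteration 1: rows with manager_id in {2} -> Sara (id 3, d 1), Zane (id 4, d 1).
Iteration 2: d < 1 fails for all current rows; recursion stops.
SUM(d) = 0 + 1 + 1 = 2.

2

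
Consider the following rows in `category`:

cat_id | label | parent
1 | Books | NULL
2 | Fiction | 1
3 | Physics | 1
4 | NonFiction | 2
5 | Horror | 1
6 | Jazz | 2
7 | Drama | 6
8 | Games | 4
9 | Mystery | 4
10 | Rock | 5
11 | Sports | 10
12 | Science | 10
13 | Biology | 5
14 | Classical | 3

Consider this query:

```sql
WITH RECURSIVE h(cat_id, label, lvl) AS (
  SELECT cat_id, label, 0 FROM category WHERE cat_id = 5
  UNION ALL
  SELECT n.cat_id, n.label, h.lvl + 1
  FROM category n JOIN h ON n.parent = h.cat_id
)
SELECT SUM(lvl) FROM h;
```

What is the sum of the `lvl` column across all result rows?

6

Base: cat_id=5 (Horror) at lvl 0.
Iteration 1: rows with parent in {5} -> Rock (id 10, lvl 1), Biology (id 13, lvl 1).
Iteration 2: rows with parent in {10,13} -> Sports (id 11, lvl 2), Science (id 12, lvl 2).
Iteration 3: no rows with parent in {11,12}; recursion stops.
SUM(lvl) = 0 + 1 + 1 + 2 + 2 = 6.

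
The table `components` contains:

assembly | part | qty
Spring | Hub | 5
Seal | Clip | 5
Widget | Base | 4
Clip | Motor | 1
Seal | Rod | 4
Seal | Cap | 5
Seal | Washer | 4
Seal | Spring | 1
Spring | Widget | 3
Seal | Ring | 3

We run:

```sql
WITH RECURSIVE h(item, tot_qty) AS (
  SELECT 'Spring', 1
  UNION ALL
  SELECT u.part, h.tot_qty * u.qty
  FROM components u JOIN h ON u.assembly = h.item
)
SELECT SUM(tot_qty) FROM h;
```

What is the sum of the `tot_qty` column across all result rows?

21

Base: (Spring, tot_qty=1).
Iteration 1: components of {Spring} -> Hub = 1*5 = 5, Widget = 1*3 = 3.
Iteration 2: components of {Hub,Widget} -> Base = 3*4 = 12.
Iteration 3: no further components; recursion stops.
SUM(tot_qty) = 1 + 5 + 3 + 12 = 21.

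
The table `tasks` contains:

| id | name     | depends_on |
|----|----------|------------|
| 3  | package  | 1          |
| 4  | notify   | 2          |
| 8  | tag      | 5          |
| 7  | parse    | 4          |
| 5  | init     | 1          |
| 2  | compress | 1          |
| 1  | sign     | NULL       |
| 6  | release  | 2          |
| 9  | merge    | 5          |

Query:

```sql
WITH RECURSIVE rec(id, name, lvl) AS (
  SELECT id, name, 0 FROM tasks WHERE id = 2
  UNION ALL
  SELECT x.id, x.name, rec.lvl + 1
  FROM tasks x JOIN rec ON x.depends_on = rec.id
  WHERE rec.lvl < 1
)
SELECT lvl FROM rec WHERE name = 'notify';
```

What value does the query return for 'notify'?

Base: id=2 (compress) at lvl 0.
Iteration 1: rows with depends_on in {2} -> notify (id 4, lvl 1), release (id 6, lvl 1).
Iteration 2: lvl < 1 fails for all current rows; recursion stops.

1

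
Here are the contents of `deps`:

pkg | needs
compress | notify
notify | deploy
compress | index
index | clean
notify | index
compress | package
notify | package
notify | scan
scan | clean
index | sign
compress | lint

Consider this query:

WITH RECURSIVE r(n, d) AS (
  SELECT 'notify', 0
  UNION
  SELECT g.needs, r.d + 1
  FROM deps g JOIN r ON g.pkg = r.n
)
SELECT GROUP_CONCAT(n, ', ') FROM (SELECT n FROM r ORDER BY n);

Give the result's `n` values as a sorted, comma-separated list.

Base: (notify, d=0).
Iteration 1: edges from {notify} -> (deploy, d=1), (index, d=1), (package, d=1), (scan, d=1).
Iteration 2: edges from {deploy,index,package,scan} -> (clean, d=2), (sign, d=2). [UNION drops 1 duplicate row(s)]
Iteration 3: no outgoing edges from {clean,sign}; recursion stops.

clean, deploy, index, notify, package, scan, sign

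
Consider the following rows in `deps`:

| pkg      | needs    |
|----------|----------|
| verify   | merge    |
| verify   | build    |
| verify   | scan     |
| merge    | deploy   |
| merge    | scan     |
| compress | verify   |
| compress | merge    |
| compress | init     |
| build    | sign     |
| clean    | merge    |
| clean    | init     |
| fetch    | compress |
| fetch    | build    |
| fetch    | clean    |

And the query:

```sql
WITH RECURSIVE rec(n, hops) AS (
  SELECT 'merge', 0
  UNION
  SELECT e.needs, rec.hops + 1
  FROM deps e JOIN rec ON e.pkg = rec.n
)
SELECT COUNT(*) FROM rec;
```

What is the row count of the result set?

3

Base: (merge, hops=0).
Iteration 1: edges from {merge} -> (deploy, hops=1), (scan, hops=1).
Iteration 2: no outgoing edges from {deploy,scan}; recursion stops.
Total rows emitted: 3.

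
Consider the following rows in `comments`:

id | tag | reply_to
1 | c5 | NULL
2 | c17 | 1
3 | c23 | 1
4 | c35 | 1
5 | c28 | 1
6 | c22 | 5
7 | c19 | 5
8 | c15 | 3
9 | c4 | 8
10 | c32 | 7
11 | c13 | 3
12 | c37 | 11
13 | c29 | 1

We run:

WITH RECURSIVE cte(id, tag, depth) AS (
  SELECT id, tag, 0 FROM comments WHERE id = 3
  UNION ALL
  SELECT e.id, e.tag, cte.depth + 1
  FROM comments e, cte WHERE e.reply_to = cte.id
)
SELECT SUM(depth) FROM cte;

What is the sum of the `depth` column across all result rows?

Base: id=3 (c23) at depth 0.
Iteration 1: rows with reply_to in {3} -> c15 (id 8, depth 1), c13 (id 11, depth 1).
Iteration 2: rows with reply_to in {8,11} -> c4 (id 9, depth 2), c37 (id 12, depth 2).
Iteration 3: no rows with reply_to in {9,12}; recursion stops.
SUM(depth) = 0 + 1 + 1 + 2 + 2 = 6.

6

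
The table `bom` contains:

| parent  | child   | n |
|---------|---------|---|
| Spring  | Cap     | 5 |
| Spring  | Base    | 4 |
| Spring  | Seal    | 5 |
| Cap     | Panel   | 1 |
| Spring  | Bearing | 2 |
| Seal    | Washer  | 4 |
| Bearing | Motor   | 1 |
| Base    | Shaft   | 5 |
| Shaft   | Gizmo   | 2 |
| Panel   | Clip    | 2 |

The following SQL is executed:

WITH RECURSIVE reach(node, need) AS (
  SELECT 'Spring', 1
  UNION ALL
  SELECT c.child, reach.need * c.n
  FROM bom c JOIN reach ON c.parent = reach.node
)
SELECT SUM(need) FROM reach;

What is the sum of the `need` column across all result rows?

Base: (Spring, need=1).
Iteration 1: components of {Spring} -> Base = 1*4 = 4, Bearing = 1*2 = 2, Cap = 1*5 = 5, Seal = 1*5 = 5.
Iteration 2: components of {Base,Bearing,Cap,Seal} -> Motor = 2*1 = 2, Panel = 5*1 = 5, Shaft = 4*5 = 20, Washer = 5*4 = 20.
Iteration 3: components of {Motor,Panel,Shaft,Washer} -> Clip = 5*2 = 10, Gizmo = 20*2 = 40.
Iteration 4: no further components; recursion stops.
SUM(need) = 1 + 5 + 4 + 5 + 2 + 5 + 20 + 20 + 2 + 10 + 40 = 114.

114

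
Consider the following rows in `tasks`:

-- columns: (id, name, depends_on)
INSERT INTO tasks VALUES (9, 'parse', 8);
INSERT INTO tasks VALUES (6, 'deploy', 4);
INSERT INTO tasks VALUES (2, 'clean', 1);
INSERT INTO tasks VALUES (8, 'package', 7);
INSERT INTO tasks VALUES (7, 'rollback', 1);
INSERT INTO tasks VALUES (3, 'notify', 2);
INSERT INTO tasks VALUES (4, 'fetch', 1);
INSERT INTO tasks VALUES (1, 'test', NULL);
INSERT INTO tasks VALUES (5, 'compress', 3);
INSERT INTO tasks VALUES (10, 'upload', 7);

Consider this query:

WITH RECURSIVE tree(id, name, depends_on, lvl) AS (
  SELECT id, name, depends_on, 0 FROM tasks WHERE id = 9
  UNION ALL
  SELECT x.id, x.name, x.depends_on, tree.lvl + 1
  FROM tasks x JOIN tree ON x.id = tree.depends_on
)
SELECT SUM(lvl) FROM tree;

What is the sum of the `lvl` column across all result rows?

6

Base: id=9 (parse), depends_on=8, lvl 0.
Iteration 1: join on id=8 -> package (id 8, depends_on=7, lvl 1).
Iteration 2: join on id=7 -> rollback (id 7, depends_on=1, lvl 2).
Iteration 3: join on id=1 -> test (id 1, depends_on=NULL, lvl 3).
Iteration 4: depends_on is NULL; no match; recursion stops.
SUM(lvl) = 0 + 1 + 2 + 3 = 6.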